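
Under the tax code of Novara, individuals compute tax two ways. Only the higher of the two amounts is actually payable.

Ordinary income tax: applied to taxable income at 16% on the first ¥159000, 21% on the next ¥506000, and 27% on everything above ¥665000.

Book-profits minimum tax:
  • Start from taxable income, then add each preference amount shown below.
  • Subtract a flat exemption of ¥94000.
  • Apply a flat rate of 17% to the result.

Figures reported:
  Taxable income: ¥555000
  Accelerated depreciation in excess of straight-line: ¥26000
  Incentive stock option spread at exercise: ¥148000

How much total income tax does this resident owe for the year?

¥108600

Book-profits minimum tax:
  Adjusted income: ¥555000 + ¥26000 + ¥148000 = ¥729000
  Less exemption ¥94000 → base ¥635000
  ¥635000 × 17% = ¥107950

Ordinary income tax:
  ¥159000 × 16% = ¥25440
  ¥396000 × 21% = ¥83160
  → ¥108600

¥108600 > ¥107950, so the ordinary income tax governs.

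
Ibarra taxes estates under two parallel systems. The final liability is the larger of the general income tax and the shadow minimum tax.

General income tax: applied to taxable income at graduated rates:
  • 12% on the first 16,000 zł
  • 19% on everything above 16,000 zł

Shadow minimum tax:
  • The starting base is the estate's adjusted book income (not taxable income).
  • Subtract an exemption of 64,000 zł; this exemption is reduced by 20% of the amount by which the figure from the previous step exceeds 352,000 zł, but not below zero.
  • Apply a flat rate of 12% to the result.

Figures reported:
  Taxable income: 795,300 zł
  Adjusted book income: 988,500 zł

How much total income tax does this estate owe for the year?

General income tax:
  16,000 zł × 12% = 1,920 zł
  779,300 zł × 19% = 148,067 zł
  → 149,987 zł

Shadow minimum tax:
  Base (adjusted book income): 988,500 zł
  Exemption: 20% × (988,500 zł − 352,000 zł) = 127,300 zł ≥ 64,000 zł, so the exemption is fully phased out
  Base: 988,500 zł − 0 zł = 988,500 zł
  988,500 zł × 12% = 118,620 zł

149,987 zł > 118,620 zł, so the general income tax governs.

149,987 zł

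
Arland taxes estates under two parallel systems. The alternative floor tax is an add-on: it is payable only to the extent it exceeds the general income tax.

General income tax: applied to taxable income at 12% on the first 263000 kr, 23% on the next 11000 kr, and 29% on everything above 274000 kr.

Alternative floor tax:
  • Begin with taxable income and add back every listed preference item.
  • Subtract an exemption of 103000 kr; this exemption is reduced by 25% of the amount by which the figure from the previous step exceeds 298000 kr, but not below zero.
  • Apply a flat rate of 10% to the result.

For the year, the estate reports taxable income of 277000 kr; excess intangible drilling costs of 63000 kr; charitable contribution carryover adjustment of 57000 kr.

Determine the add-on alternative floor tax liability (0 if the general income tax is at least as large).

Alternative floor tax:
  Adjusted income: 277000 kr + 63000 kr + 57000 kr = 397000 kr
  Exemption: 103000 kr − 25% × (397000 kr − 298000 kr) = 103000 kr − 24750 kr = 78250 kr
  Base: 397000 kr − 78250 kr = 318750 kr
  318750 kr × 10% = 31875 kr

General income tax:
  263000 kr × 12% = 31560 kr
  11000 kr × 23% = 2530 kr
  3000 kr × 29% = 870 kr
  → 34960 kr

31875 kr ≤ 34960 kr, so no add-on is due.

0 kr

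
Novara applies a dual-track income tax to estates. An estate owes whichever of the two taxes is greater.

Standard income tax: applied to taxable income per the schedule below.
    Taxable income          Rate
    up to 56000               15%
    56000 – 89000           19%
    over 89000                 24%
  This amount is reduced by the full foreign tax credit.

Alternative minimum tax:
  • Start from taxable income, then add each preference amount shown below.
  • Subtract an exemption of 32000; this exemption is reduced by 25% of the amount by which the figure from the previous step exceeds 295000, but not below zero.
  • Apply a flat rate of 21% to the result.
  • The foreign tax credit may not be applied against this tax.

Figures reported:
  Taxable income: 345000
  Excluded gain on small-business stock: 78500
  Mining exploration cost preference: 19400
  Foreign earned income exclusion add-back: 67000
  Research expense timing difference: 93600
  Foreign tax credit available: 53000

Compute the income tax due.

Standard income tax:
  56000 × 15% = 8400
  33000 × 19% = 6270
  256000 × 24% = 61440
  → 76110
  Less foreign tax credit 53000 → 23110

Alternative minimum tax:
  Adjusted income: 345000 + 78500 + 19400 + 67000 + 93600 = 603500
  Exemption: 25% × (603500 − 295000) = 77125 ≥ 32000, so the exemption is fully phased out
  Base: 603500 − 0 = 603500
  603500 × 21% = 126735

126735 > 23110, so the alternative minimum tax is the binding amount.

126735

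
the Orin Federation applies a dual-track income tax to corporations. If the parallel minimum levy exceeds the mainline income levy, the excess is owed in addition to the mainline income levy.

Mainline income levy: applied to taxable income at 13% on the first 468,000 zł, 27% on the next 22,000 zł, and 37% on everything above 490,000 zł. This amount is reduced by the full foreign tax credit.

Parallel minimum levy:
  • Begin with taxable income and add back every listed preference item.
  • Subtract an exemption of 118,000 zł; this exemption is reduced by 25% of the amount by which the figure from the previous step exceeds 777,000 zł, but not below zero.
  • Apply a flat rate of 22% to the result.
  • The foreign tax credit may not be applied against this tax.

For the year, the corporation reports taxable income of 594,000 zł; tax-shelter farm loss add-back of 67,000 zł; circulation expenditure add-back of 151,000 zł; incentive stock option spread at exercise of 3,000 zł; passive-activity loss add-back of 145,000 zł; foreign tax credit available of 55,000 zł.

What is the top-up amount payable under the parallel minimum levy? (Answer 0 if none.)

145,045 zł

Parallel minimum levy:
  Adjusted income: 594,000 zł + 67,000 zł + 151,000 zł + 3,000 zł + 145,000 zł = 960,000 zł
  Exemption: 118,000 zł − 25% × (960,000 zł − 777,000 zł) = 118,000 zł − 45,750 zł = 72,250 zł
  Base: 960,000 zł − 72,250 zł = 887,750 zł
  887,750 zł × 22% = 195,305 zł

Mainline income levy:
  468,000 zł × 13% = 60,840 zł
  22,000 zł × 27% = 5,940 zł
  104,000 zł × 37% = 38,480 zł
  → 105,260 zł
  Less foreign tax credit 55,000 zł → 50,260 zł

Excess of parallel minimum levy over mainline income levy: 195,305 zł − 50,260 zł = 145,045 zł.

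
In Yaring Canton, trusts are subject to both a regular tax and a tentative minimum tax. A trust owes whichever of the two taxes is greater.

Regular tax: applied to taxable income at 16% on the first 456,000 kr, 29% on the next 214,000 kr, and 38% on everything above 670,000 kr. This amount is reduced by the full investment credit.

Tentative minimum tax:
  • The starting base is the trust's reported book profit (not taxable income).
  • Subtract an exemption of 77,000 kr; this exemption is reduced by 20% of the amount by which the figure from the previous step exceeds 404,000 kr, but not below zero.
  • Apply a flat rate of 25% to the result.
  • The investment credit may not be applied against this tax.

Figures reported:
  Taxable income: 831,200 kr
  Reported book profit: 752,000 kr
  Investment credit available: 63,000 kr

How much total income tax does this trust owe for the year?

Regular tax:
  456,000 kr × 16% = 72,960 kr
  214,000 kr × 29% = 62,060 kr
  161,200 kr × 38% = 61,256 kr
  → 196,276 kr
  Less investment credit 63,000 kr → 133,276 kr

Tentative minimum tax:
  Base (reported book profit): 752,000 kr
  Exemption: 77,000 kr − 20% × (752,000 kr − 404,000 kr) = 77,000 kr − 69,600 kr = 7,400 kr
  Base: 752,000 kr − 7,400 kr = 744,600 kr
  744,600 kr × 25% = 186,150 kr

186,150 kr > 133,276 kr, so the tentative minimum tax is the binding amount.

186,150 kr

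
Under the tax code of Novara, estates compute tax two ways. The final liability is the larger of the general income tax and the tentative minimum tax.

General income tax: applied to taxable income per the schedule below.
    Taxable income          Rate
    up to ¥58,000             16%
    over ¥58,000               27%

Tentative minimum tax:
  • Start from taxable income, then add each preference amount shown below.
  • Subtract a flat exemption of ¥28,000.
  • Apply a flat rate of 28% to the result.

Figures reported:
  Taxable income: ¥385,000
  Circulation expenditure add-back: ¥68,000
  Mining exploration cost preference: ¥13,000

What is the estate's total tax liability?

¥122,640

Tentative minimum tax:
  Adjusted income: ¥385,000 + ¥68,000 + ¥13,000 = ¥466,000
  Less exemption ¥28,000 → base ¥438,000
  ¥438,000 × 28% = ¥122,640

General income tax:
  ¥58,000 × 16% = ¥9,280
  ¥327,000 × 27% = ¥88,290
  → ¥97,570

¥122,640 > ¥97,570, so the tentative minimum tax is the binding amount.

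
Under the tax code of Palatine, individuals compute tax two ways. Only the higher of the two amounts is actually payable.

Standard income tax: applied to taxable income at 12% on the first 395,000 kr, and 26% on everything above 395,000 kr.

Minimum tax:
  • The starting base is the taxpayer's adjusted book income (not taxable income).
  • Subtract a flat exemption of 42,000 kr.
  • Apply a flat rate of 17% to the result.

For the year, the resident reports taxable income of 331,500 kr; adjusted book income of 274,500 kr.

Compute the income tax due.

39,780 kr

Standard income tax:
  331,500 kr × 12% = 39,780 kr

Minimum tax:
  Base (adjusted book income): 274,500 kr
  Less exemption 42,000 kr → base 232,500 kr
  232,500 kr × 17% = 39,525 kr

39,780 kr > 39,525 kr, so the standard income tax governs.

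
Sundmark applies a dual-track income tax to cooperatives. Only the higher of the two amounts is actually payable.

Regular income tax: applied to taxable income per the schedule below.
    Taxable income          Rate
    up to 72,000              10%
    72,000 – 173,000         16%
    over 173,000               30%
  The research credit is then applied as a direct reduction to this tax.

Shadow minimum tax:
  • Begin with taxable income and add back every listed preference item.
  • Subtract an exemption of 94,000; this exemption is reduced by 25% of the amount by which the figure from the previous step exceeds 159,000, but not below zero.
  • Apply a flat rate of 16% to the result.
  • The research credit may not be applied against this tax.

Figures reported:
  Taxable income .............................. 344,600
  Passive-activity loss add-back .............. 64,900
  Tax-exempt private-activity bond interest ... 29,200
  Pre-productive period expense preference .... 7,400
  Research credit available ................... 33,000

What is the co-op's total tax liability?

Shadow minimum tax:
  Adjusted income: 344,600 + 64,900 + 29,200 + 7,400 = 446,100
  Exemption: 94,000 − 25% × (446,100 − 159,000) = 94,000 − 71,775 = 22,225
  Base: 446,100 − 22,225 = 423,875
  423,875 × 16% = 67,820

Regular income tax:
  72,000 × 10% = 7,200
  101,000 × 16% = 16,160
  171,600 × 30% = 51,480
  → 74,840
  Less research credit 33,000 → 41,840

67,820 > 41,840, so the shadow minimum tax is the binding amount.

67,820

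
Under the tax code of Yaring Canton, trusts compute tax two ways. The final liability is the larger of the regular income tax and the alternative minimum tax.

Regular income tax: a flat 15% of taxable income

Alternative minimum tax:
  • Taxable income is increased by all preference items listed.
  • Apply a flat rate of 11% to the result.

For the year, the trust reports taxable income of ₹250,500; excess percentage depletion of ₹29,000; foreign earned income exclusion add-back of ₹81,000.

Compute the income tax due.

₹39,655

Alternative minimum tax:
  Adjusted income: ₹250,500 + ₹29,000 + ₹81,000 = ₹360,500
  ₹360,500 × 11% = ₹39,655

Regular income tax:
  ₹250,500 × 15% = ₹37,575

₹39,655 > ₹37,575, so the alternative minimum tax is the binding amount.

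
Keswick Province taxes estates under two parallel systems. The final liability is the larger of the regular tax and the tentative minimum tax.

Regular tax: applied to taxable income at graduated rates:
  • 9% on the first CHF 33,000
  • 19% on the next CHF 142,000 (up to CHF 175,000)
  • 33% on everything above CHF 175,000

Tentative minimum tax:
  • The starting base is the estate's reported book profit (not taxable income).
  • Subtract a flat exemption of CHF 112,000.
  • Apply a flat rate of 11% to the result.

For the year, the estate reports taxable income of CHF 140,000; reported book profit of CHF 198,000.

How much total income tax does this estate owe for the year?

CHF 23,300

Tentative minimum tax:
  Base (reported book profit): CHF 198,000
  Less exemption CHF 112,000 → base CHF 86,000
  CHF 86,000 × 11% = CHF 9,460

Regular tax:
  CHF 33,000 × 9% = CHF 2,970
  CHF 107,000 × 19% = CHF 20,330
  → CHF 23,300

CHF 23,300 > CHF 9,460, so the regular tax governs.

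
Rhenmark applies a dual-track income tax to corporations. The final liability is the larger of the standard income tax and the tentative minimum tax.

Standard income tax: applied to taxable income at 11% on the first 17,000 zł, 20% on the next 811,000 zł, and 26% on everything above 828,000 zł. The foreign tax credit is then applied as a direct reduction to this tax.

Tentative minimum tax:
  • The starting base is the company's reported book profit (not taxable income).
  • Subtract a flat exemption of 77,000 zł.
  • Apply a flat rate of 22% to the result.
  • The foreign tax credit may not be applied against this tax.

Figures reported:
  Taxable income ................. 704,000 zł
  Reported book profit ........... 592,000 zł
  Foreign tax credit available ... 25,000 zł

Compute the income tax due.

114,270 zł

Standard income tax:
  17,000 zł × 11% = 1,870 zł
  687,000 zł × 20% = 137,400 zł
  → 139,270 zł
  Less foreign tax credit 25,000 zł → 114,270 zł

Tentative minimum tax:
  Base (reported book profit): 592,000 zł
  Less exemption 77,000 zł → base 515,000 zł
  515,000 zł × 22% = 113,300 zł

114,270 zł > 113,300 zł, so the standard income tax governs.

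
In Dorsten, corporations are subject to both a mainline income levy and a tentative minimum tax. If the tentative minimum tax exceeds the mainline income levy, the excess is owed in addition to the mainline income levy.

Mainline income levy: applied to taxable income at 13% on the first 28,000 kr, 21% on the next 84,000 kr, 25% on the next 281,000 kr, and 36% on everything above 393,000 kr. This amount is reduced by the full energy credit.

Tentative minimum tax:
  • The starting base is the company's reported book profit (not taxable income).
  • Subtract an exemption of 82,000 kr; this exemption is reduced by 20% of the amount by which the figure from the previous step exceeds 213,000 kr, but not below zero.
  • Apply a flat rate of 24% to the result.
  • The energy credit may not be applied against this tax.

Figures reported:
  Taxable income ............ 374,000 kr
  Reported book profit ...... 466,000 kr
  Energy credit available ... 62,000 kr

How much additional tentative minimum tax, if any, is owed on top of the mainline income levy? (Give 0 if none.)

79,524 kr

Mainline income levy:
  28,000 kr × 13% = 3,640 kr
  84,000 kr × 21% = 17,640 kr
  262,000 kr × 25% = 65,500 kr
  → 86,780 kr
  Less energy credit 62,000 kr → 24,780 kr

Tentative minimum tax:
  Base (reported book profit): 466,000 kr
  Exemption: 82,000 kr − 20% × (466,000 kr − 213,000 kr) = 82,000 kr − 50,600 kr = 31,400 kr
  Base: 466,000 kr − 31,400 kr = 434,600 kr
  434,600 kr × 24% = 104,304 kr

Excess of tentative minimum tax over mainline income levy: 104,304 kr − 24,780 kr = 79,524 kr.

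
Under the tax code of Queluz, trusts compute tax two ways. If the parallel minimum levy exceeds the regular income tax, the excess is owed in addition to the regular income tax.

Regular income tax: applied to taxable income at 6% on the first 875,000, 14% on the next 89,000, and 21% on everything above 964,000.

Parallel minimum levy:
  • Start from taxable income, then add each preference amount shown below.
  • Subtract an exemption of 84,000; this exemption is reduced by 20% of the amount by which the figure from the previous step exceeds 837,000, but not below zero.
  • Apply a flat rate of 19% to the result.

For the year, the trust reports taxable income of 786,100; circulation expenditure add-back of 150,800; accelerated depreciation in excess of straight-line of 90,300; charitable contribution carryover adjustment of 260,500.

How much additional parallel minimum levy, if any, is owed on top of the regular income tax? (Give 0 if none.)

197,497

Regular income tax:
  786,100 × 6% = 47,166

Parallel minimum levy:
  Adjusted income: 786,100 + 150,800 + 90,300 + 260,500 = 1,287,700
  Exemption: 20% × (1,287,700 − 837,000) = 90,140 ≥ 84,000, so the exemption is fully phased out
  Base: 1,287,700 − 0 = 1,287,700
  1,287,700 × 19% = 244,663

Excess of parallel minimum levy over regular income tax: 244,663 − 47,166 = 197,497.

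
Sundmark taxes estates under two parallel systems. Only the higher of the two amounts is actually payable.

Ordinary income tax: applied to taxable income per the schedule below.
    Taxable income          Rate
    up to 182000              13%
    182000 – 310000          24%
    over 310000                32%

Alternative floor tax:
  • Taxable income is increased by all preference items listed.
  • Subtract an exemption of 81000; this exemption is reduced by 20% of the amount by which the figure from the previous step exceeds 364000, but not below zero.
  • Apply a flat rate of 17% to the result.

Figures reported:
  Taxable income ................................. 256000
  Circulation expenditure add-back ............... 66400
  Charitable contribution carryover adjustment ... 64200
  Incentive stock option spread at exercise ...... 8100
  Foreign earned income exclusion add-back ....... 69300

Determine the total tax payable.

Alternative floor tax:
  Adjusted income: 256000 + 66400 + 64200 + 8100 + 69300 = 464000
  Exemption: 81000 − 20% × (464000 − 364000) = 81000 − 20000 = 61000
  Base: 464000 − 61000 = 403000
  403000 × 17% = 68510

Ordinary income tax:
  182000 × 13% = 23660
  74000 × 24% = 17760
  → 41420

68510 > 41420, so the alternative floor tax is the binding amount.

68510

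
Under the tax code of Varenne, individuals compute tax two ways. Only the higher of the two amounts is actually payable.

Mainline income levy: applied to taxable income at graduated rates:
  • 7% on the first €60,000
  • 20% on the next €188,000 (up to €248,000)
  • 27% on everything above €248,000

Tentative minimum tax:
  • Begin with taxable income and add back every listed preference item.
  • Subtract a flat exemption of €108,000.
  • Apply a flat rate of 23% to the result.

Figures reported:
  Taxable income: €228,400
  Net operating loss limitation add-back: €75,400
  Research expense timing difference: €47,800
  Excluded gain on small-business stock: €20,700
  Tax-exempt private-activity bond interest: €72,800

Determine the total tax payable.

€77,533

Mainline income levy:
  €60,000 × 7% = €4,200
  €168,400 × 20% = €33,680
  → €37,880

Tentative minimum tax:
  Adjusted income: €228,400 + €75,400 + €47,800 + €20,700 + €72,800 = €445,100
  Less exemption €108,000 → base €337,100
  €337,100 × 23% = €77,533

€77,533 > €37,880, so the tentative minimum tax is the binding amount.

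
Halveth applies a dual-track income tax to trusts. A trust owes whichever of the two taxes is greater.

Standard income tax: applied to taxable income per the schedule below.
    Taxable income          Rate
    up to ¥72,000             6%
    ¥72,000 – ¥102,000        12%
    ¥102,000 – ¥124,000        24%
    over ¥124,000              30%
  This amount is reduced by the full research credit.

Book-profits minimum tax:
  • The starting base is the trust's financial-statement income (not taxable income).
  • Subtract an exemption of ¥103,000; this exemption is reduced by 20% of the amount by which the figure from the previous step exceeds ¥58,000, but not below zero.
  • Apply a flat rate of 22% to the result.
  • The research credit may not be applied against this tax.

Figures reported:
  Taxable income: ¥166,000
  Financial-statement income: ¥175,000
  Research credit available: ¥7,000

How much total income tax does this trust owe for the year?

Book-profits minimum tax:
  Base (financial-statement income): ¥175,000
  Exemption: ¥103,000 − 20% × (¥175,000 − ¥58,000) = ¥103,000 − ¥23,400 = ¥79,600
  Base: ¥175,000 − ¥79,600 = ¥95,400
  ¥95,400 × 22% = ¥20,988

Standard income tax:
  ¥72,000 × 6% = ¥4,320
  ¥30,000 × 12% = ¥3,600
  ¥22,000 × 24% = ¥5,280
  ¥42,000 × 30% = ¥12,600
  → ¥25,800
  Less research credit ¥7,000 → ¥18,800

¥20,988 > ¥18,800, so the book-profits minimum tax is the binding amount.

¥20,988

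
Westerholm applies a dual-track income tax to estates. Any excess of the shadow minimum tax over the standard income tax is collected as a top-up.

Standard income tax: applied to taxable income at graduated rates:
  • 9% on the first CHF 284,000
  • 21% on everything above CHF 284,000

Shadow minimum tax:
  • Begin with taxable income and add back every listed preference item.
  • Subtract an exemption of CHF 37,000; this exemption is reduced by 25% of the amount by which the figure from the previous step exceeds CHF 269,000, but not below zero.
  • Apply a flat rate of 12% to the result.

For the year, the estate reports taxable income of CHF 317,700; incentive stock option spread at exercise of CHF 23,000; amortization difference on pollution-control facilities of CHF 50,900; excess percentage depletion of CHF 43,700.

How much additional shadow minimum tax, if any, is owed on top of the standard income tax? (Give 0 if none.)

CHF 19,599

Standard income tax:
  CHF 284,000 × 9% = CHF 25,560
  CHF 33,700 × 21% = CHF 7,077
  → CHF 32,637

Shadow minimum tax:
  Adjusted income: CHF 317,700 + CHF 23,000 + CHF 50,900 + CHF 43,700 = CHF 435,300
  Exemption: 25% × (CHF 435,300 − CHF 269,000) = CHF 41,575 ≥ CHF 37,000, so the exemption is fully phased out
  Base: CHF 435,300 − CHF 0 = CHF 435,300
  CHF 435,300 × 12% = CHF 52,236

Excess of shadow minimum tax over standard income tax: CHF 52,236 − CHF 32,637 = CHF 19,599.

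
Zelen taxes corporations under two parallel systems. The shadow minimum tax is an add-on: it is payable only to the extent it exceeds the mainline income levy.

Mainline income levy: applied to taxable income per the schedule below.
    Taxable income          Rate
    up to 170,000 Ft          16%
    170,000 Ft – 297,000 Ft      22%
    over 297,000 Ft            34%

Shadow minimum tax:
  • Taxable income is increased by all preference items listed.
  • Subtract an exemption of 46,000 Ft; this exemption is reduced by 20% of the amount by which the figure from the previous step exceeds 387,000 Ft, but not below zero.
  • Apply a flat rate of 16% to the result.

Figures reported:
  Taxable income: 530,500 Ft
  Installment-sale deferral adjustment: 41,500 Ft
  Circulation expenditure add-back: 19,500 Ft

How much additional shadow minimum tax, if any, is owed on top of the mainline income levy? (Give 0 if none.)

Mainline income levy:
  170,000 Ft × 16% = 27,200 Ft
  127,000 Ft × 22% = 27,940 Ft
  233,500 Ft × 34% = 79,390 Ft
  → 134,530 Ft

Shadow minimum tax:
  Adjusted income: 530,500 Ft + 41,500 Ft + 19,500 Ft = 591,500 Ft
  Exemption: 46,000 Ft − 20% × (591,500 Ft − 387,000 Ft) = 46,000 Ft − 40,900 Ft = 5,100 Ft
  Base: 591,500 Ft − 5,100 Ft = 586,400 Ft
  586,400 Ft × 16% = 93,824 Ft

93,824 Ft ≤ 134,530 Ft, so no add-on is due.

0 Ft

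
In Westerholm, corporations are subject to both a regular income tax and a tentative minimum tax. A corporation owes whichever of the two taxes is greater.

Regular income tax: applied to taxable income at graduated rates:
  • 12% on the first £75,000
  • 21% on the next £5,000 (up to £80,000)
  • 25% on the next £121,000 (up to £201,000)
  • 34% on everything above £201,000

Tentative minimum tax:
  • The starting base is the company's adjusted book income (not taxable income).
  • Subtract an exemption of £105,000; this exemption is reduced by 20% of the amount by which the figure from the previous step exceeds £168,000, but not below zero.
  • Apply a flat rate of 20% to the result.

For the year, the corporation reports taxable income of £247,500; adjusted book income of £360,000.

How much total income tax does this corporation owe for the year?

Regular income tax:
  £75,000 × 12% = £9,000
  £5,000 × 21% = £1,050
  £121,000 × 25% = £30,250
  £46,500 × 34% = £15,810
  → £56,110

Tentative minimum tax:
  Base (adjusted book income): £360,000
  Exemption: £105,000 − 20% × (£360,000 − £168,000) = £105,000 − £38,400 = £66,600
  Base: £360,000 − £66,600 = £293,400
  £293,400 × 20% = £58,680

£58,680 > £56,110, so the tentative minimum tax is the binding amount.

£58,680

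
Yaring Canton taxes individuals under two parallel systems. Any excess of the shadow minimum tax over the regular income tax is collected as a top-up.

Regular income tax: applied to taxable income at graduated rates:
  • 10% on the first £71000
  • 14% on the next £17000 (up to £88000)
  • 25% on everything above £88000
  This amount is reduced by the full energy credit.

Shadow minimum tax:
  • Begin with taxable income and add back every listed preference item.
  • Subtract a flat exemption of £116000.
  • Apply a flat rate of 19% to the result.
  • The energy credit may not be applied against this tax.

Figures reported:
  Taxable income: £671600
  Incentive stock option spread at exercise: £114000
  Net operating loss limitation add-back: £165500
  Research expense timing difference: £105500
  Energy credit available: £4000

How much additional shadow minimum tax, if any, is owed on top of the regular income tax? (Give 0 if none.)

Regular income tax:
  £71000 × 10% = £7100
  £17000 × 14% = £2380
  £583600 × 25% = £145900
  → £155380
  Less energy credit £4000 → £151380

Shadow minimum tax:
  Adjusted income: £671600 + £114000 + £165500 + £105500 = £1056600
  Less exemption £116000 → base £940600
  £940600 × 19% = £178714

Excess of shadow minimum tax over regular income tax: £178714 − £151380 = £27334.

£27334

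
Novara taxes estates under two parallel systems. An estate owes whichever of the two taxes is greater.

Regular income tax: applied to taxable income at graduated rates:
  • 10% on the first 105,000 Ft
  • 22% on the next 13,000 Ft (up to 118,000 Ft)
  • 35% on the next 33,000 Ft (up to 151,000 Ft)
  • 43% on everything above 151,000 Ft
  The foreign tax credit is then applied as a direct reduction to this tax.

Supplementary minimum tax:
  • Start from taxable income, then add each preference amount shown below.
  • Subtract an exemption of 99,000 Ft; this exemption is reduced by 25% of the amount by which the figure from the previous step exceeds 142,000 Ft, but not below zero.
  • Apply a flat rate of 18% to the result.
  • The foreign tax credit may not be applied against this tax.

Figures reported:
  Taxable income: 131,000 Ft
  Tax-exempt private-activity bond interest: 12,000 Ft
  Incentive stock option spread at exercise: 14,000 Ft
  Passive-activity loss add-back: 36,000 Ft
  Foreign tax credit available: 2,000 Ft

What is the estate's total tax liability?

19,215 Ft

Regular income tax:
  105,000 Ft × 10% = 10,500 Ft
  13,000 Ft × 22% = 2,860 Ft
  13,000 Ft × 35% = 4,550 Ft
  → 17,910 Ft
  Less foreign tax credit 2,000 Ft → 15,910 Ft

Supplementary minimum tax:
  Adjusted income: 131,000 Ft + 12,000 Ft + 14,000 Ft + 36,000 Ft = 193,000 Ft
  Exemption: 99,000 Ft − 25% × (193,000 Ft − 142,000 Ft) = 99,000 Ft − 12,750 Ft = 86,250 Ft
  Base: 193,000 Ft − 86,250 Ft = 106,750 Ft
  106,750 Ft × 18% = 19,215 Ft

19,215 Ft > 15,910 Ft, so the supplementary minimum tax is the binding amount.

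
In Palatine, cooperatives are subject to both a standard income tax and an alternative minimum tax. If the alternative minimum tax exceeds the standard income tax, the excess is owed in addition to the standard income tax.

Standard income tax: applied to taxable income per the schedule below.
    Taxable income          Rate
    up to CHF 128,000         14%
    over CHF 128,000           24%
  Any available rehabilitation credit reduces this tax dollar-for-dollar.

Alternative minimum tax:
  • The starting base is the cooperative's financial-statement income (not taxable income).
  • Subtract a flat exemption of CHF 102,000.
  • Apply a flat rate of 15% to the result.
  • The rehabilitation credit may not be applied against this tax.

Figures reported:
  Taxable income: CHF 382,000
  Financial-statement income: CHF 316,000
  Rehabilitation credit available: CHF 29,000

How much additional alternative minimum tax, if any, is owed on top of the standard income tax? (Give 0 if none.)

Standard income tax:
  CHF 128,000 × 14% = CHF 17,920
  CHF 254,000 × 24% = CHF 60,960
  → CHF 78,880
  Less rehabilitation credit CHF 29,000 → CHF 49,880

Alternative minimum tax:
  Base (financial-statement income): CHF 316,000
  Less exemption CHF 102,000 → base CHF 214,000
  CHF 214,000 × 15% = CHF 32,100

CHF 32,100 ≤ CHF 49,880, so no add-on is due.

CHF 0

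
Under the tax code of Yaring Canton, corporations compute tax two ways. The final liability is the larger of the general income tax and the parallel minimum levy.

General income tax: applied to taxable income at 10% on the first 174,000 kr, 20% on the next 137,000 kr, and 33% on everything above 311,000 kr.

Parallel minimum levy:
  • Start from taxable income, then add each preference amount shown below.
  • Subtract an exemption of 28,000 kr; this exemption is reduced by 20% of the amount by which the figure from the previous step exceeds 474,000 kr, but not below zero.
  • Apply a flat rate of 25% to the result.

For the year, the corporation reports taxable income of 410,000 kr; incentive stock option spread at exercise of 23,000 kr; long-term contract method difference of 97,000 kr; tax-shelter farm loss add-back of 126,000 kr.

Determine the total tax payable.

164,000 kr

General income tax:
  174,000 kr × 10% = 17,400 kr
  137,000 kr × 20% = 27,400 kr
  99,000 kr × 33% = 32,670 kr
  → 77,470 kr

Parallel minimum levy:
  Adjusted income: 410,000 kr + 23,000 kr + 97,000 kr + 126,000 kr = 656,000 kr
  Exemption: 20% × (656,000 kr − 474,000 kr) = 36,400 kr ≥ 28,000 kr, so the exemption is fully phased out
  Base: 656,000 kr − 0 kr = 656,000 kr
  656,000 kr × 25% = 164,000 kr

164,000 kr > 77,470 kr, so the parallel minimum levy is the binding amount.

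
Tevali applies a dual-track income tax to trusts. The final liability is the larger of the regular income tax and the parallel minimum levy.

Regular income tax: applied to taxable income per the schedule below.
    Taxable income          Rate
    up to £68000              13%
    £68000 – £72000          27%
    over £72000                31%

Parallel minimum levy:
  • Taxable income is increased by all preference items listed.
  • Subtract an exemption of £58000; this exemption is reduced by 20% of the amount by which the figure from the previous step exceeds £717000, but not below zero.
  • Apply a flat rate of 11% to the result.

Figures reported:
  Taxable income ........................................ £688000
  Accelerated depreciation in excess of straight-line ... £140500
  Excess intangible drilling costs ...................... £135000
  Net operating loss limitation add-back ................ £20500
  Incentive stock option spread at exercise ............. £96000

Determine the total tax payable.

Regular income tax:
  £68000 × 13% = £8840
  £4000 × 27% = £1080
  £616000 × 31% = £190960
  → £200880

Parallel minimum levy:
  Adjusted income: £688000 + £140500 + £135000 + £20500 + £96000 = £1080000
  Exemption: 20% × (£1080000 − £717000) = £72600 ≥ £58000, so the exemption is fully phased out
  Base: £1080000 − £0 = £1080000
  £1080000 × 11% = £118800

£200880 > £118800, so the regular income tax governs.

£200880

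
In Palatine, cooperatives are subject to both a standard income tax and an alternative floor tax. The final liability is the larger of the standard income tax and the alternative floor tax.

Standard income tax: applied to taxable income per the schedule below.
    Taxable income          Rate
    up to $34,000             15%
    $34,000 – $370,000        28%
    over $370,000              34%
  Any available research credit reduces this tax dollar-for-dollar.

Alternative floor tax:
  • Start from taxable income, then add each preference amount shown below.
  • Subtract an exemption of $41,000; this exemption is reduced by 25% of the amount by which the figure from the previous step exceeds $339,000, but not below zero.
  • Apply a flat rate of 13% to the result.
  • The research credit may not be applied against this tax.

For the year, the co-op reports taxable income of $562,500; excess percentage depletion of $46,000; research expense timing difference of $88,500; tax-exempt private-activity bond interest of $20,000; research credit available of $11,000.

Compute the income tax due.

Standard income tax:
  $34,000 × 15% = $5,100
  $336,000 × 28% = $94,080
  $192,500 × 34% = $65,450
  → $164,630
  Less research credit $11,000 → $153,630

Alternative floor tax:
  Adjusted income: $562,500 + $46,000 + $88,500 + $20,000 = $717,000
  Exemption: 25% × ($717,000 − $339,000) = $94,500 ≥ $41,000, so the exemption is fully phased out
  Base: $717,000 − $0 = $717,000
  $717,000 × 13% = $93,210

$153,630 > $93,210, so the standard income tax governs.

$153,630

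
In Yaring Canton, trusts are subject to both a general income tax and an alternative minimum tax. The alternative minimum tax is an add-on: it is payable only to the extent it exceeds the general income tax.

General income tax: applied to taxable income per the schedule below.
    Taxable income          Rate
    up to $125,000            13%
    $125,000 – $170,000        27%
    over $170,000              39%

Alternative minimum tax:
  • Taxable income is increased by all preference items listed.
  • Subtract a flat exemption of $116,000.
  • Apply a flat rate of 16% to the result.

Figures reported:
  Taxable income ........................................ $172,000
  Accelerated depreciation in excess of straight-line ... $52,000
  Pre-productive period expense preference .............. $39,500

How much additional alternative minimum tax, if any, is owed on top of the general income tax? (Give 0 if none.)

Alternative minimum tax:
  Adjusted income: $172,000 + $52,000 + $39,500 = $263,500
  Less exemption $116,000 → base $147,500
  $147,500 × 16% = $23,600

General income tax:
  $125,000 × 13% = $16,250
  $45,000 × 27% = $12,150
  $2,000 × 39% = $780
  → $29,180

$23,600 ≤ $29,180, so no add-on is due.

$0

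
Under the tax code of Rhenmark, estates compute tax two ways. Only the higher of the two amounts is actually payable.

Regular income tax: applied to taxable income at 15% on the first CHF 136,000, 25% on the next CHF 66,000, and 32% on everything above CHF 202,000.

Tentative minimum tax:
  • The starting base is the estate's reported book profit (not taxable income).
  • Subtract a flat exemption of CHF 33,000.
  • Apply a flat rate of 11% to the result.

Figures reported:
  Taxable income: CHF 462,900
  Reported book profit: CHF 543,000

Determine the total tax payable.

Regular income tax:
  CHF 136,000 × 15% = CHF 20,400
  CHF 66,000 × 25% = CHF 16,500
  CHF 260,900 × 32% = CHF 83,488
  → CHF 120,388

Tentative minimum tax:
  Base (reported book profit): CHF 543,000
  Less exemption CHF 33,000 → base CHF 510,000
  CHF 510,000 × 11% = CHF 56,100

CHF 120,388 > CHF 56,100, so the regular income tax governs.

CHF 120,388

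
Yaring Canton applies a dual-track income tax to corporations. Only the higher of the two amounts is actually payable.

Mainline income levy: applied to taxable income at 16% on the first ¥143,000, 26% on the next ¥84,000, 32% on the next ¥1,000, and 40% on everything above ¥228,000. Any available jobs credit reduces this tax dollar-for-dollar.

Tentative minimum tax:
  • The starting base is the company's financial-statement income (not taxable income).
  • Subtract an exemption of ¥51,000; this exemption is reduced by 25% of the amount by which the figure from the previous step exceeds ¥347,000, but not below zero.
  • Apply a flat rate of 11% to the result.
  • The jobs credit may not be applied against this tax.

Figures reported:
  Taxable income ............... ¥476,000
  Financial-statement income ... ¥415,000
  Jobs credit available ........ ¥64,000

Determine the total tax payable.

¥80,240

Tentative minimum tax:
  Base (financial-statement income): ¥415,000
  Exemption: ¥51,000 − 25% × (¥415,000 − ¥347,000) = ¥51,000 − ¥17,000 = ¥34,000
  Base: ¥415,000 − ¥34,000 = ¥381,000
  ¥381,000 × 11% = ¥41,910

Mainline income levy:
  ¥143,000 × 16% = ¥22,880
  ¥84,000 × 26% = ¥21,840
  ¥1,000 × 32% = ¥320
  ¥248,000 × 40% = ¥99,200
  → ¥144,240
  Less jobs credit ¥64,000 → ¥80,240

¥80,240 > ¥41,910, so the mainline income levy governs.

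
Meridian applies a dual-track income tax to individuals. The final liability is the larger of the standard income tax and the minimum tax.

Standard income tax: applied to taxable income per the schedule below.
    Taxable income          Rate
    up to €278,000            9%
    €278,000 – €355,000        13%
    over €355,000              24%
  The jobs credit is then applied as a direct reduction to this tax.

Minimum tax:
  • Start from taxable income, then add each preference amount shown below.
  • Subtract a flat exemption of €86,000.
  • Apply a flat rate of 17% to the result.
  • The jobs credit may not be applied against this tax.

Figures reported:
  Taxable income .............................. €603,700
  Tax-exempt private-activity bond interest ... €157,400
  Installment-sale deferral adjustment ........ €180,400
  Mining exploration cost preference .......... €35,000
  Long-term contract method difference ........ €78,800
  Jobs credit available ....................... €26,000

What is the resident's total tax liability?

Standard income tax:
  €278,000 × 9% = €25,020
  €77,000 × 13% = €10,010
  €248,700 × 24% = €59,688
  → €94,718
  Less jobs credit €26,000 → €68,718

Minimum tax:
  Adjusted income: €603,700 + €157,400 + €180,400 + €35,000 + €78,800 = €1,055,300
  Less exemption €86,000 → base €969,300
  €969,300 × 17% = €164,781

€164,781 > €68,718, so the minimum tax is the binding amount.

€164,781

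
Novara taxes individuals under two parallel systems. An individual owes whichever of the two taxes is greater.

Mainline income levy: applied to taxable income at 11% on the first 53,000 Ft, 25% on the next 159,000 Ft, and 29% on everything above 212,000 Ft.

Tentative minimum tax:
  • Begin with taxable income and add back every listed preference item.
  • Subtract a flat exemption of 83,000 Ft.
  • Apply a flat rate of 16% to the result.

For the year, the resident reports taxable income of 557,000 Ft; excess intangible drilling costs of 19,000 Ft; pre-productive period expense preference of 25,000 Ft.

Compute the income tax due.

Tentative minimum tax:
  Adjusted income: 557,000 Ft + 19,000 Ft + 25,000 Ft = 601,000 Ft
  Less exemption 83,000 Ft → base 518,000 Ft
  518,000 Ft × 16% = 82,880 Ft

Mainline income levy:
  53,000 Ft × 11% = 5,830 Ft
  159,000 Ft × 25% = 39,750 Ft
  345,000 Ft × 29% = 100,050 Ft
  → 145,630 Ft

145,630 Ft > 82,880 Ft, so the mainline income levy governs.

145,630 Ft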